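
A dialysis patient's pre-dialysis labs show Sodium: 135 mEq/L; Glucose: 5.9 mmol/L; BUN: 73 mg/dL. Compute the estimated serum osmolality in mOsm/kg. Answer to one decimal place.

302.0 mOsm/kg

Calculated osmolality = 2·Na + glucose + BUN/2.8
= 2·135 + 5.9 + 73/2.8
= 270 + 5.90 + 26.07
= 301.97 mOsm/kg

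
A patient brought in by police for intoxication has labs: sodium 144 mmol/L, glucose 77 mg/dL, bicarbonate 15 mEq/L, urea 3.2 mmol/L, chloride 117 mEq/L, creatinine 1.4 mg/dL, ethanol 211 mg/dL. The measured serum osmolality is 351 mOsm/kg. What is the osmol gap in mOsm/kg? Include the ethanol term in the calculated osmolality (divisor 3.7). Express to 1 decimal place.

-1.5 mOsm/kg

Calculated osmolality = 2·Na + glucose/18 + urea + ethanol/3.7
= 2·144 + 77/18 + 3.2 + 211/3.7
= 288 + 4.28 + 3.20 + 57.03
= 352.51 mOsm/kg ≈ 352.5 mOsm/kg
Osmolar gap = measured − calculated = 351 − 352.5 = -1.5 mOsm/kg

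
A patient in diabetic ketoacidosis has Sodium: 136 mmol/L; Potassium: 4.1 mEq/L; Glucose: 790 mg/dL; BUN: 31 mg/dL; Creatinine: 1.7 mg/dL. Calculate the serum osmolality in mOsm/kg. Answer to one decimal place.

Calculated osmolality = 2·Na + glucose/18 + BUN/2.8
= 2·136 + 790/18 + 31/2.8
= 272 + 43.89 + 11.07
= 326.96 mOsm/kg

327.0 mOsm/kg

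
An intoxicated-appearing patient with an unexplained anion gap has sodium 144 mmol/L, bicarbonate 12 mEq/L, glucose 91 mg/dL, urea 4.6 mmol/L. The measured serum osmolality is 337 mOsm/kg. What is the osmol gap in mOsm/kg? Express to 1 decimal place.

39.3 mOsm/kg

Calculated osmolality = 2·Na + glucose/18 + urea
= 2·144 + 91/18 + 4.6
= 288 + 5.06 + 4.60
= 297.66 mOsm/kg ≈ 297.7 mOsm/kg
Osmolar gap = measured − calculated = 337 − 297.7 = 39.3 mOsm/kg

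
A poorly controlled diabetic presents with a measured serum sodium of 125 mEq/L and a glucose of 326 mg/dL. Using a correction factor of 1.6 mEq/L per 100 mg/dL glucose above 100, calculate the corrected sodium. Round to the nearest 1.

129 mEq/L

Corrected Na = measured Na + 1.6 · (glucose − 100)/100
= 125 + 1.6 · (326 − 100)/100
= 125 + 3.6
= 128.6 mEq/L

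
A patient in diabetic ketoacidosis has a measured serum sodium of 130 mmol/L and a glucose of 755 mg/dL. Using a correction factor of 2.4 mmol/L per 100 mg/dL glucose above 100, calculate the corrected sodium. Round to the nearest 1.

Corrected Na = measured Na + 2.4 · (glucose − 100)/100
= 130 + 2.4 · (755 − 100)/100
= 130 + 15.7
= 145.7 mmol/L

146 mmol/L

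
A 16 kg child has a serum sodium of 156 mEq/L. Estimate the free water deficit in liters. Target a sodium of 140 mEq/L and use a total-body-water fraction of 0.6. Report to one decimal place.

1.1 L

TBW = 0.6 · 16 = 9.6 L
Free water deficit = TBW · (Na/140 − 1)
= 9.6 · (156/140 − 1)
= 9.6 · 0.1143
= 1.1 L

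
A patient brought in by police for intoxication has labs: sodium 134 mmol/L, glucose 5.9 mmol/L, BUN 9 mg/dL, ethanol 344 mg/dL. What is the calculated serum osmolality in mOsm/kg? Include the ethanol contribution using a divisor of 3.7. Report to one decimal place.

Calculated osmolality = 2·Na + glucose + BUN/2.8 + ethanol/3.7
= 2·134 + 5.9 + 9/2.8 + 344/3.7
= 268 + 5.90 + 3.21 + 92.97
= 370.08 mOsm/kg

370.1 mOsm/kg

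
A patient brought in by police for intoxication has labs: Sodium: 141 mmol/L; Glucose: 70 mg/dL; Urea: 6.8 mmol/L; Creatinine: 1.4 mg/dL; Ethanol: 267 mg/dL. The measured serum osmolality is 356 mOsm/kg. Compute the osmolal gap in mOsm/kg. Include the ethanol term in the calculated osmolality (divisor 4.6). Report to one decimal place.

5.3 mOsm/kg

Calculated osmolality = 2·Na + glucose/18 + urea + ethanol/4.6
= 2·141 + 70/18 + 6.8 + 267/4.6
= 282 + 3.89 + 6.80 + 58.04
= 350.73 mOsm/kg ≈ 350.7 mOsm/kg
Osmolar gap = measured − calculated = 356 − 350.7 = 5.3 mOsm/kg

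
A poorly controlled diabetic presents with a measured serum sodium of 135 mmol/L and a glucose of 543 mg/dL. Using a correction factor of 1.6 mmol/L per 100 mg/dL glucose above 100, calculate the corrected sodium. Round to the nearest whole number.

Corrected Na = measured Na + 1.6 · (glucose − 100)/100
= 135 + 1.6 · (543 − 100)/100
= 135 + 7.1
= 142.1 mmol/L

142 mmol/L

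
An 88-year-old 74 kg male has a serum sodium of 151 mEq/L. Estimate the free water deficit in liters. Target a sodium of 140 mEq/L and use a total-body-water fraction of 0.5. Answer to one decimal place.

2.9 L

TBW = 0.5 · 74 = 37 L
Free water deficit = TBW · (Na/140 − 1)
= 37 · (151/140 − 1)
= 37 · 0.0786
= 2.91 L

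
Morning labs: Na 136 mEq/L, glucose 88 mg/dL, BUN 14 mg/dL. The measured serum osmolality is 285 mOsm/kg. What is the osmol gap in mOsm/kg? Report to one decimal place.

3.1 mOsm/kg

Calculated osmolality = 2·Na + glucose/18 + BUN/2.8
= 2·136 + 88/18 + 14/2.8
= 272 + 4.89 + 5
= 281.89 mOsm/kg ≈ 281.9 mOsm/kg
Osmolar gap = measured − calculated = 285 − 281.9 = 3.1 mOsm/kg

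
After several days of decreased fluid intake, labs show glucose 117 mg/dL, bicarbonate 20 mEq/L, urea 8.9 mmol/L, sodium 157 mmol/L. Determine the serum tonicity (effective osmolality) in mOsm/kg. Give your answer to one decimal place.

Effective osmolality excludes urea (freely permeant across cell membranes):
2·Na + glucose/18
= 2·157 + 117/18
= 314 + 6.5
= 320.5 mOsm/kg

320.5 mOsm/kg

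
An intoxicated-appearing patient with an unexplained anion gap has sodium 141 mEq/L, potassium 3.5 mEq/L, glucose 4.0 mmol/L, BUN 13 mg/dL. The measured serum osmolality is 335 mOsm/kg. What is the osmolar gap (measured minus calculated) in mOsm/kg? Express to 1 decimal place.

Calculated osmolality = 2·Na + glucose + BUN/2.8
= 2·141 + 4 + 13/2.8
= 282 + 4 + 4.64
= 290.64 mOsm/kg ≈ 290.6 mOsm/kg
Osmolar gap = measured − calculated = 335 − 290.6 = 44.4 mOsm/kg

44.4 mOsm/kg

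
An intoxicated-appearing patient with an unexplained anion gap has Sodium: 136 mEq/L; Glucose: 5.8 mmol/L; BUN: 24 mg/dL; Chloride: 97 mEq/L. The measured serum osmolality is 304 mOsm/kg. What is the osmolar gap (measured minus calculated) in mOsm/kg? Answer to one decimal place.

17.6 mOsm/kg

Calculated osmolality = 2·Na + glucose + BUN/2.8
= 2·136 + 5.8 + 24/2.8
= 272 + 5.80 + 8.57
= 286.37 mOsm/kg ≈ 286.4 mOsm/kg
Osmolar gap = measured − calculated = 304 − 286.4 = 17.6 mOsm/kg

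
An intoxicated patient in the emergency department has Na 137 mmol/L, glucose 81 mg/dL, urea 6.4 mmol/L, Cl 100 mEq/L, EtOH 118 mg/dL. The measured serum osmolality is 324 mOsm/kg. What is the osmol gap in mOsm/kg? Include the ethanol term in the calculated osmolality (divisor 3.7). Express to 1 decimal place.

7.2 mOsm/kg

Calculated osmolality = 2·Na + glucose/18 + urea + ethanol/3.7
= 2·137 + 81/18 + 6.4 + 118/3.7
= 274 + 4.50 + 6.40 + 31.89
= 316.79 mOsm/kg ≈ 316.8 mOsm/kg
Osmolar gap = measured − calculated = 324 − 316.8 = 7.2 mOsm/kg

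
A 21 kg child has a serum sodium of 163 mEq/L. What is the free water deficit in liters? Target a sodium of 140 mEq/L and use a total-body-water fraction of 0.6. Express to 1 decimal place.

2.1 L

TBW = 0.6 · 21 = 12.6 L
Free water deficit = TBW · (Na/140 − 1)
= 12.6 · (163/140 − 1)
= 12.6 · 0.1643
= 2.07 L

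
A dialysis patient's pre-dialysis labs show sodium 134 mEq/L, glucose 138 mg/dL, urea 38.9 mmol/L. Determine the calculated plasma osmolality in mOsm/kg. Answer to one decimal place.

314.6 mOsm/kg

Calculated osmolality = 2·Na + glucose/18 + urea
= 2·134 + 138/18 + 38.9
= 268 + 7.67 + 38.90
= 314.57 mOsm/kg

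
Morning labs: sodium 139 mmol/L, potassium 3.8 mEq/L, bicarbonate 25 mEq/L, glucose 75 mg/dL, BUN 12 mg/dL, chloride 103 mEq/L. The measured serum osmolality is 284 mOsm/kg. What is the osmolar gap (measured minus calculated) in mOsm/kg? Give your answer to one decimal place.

-2.5 mOsm/kg

Calculated osmolality = 2·Na + glucose/18 + BUN/2.8
= 2·139 + 75/18 + 12/2.8
= 278 + 4.17 + 4.29
= 286.46 mOsm/kg ≈ 286.5 mOsm/kg
Osmolar gap = measured − calculated = 284 − 286.5 = -2.5 mOsm/kg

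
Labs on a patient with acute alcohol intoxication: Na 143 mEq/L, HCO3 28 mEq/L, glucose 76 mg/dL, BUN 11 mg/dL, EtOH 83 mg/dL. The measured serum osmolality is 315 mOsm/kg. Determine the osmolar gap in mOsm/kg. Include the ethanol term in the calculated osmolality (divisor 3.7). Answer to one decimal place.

Calculated osmolality = 2·Na + glucose/18 + BUN/2.8 + ethanol/3.7
= 2·143 + 76/18 + 11/2.8 + 83/3.7
= 286 + 4.22 + 3.93 + 22.43
= 316.58 mOsm/kg ≈ 316.6 mOsm/kg
Osmolar gap = measured − calculated = 315 − 316.6 = -1.6 mOsm/kg

-1.6 mOsm/kg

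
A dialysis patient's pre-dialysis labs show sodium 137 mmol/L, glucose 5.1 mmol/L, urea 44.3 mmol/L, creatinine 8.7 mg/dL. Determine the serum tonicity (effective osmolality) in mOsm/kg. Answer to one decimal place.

279.1 mOsm/kg

Effective osmolality excludes urea (freely permeant across cell membranes):
2·Na + glucose
= 2·137 + 5.1
= 274 + 5.1
= 279.1 mOsm/kg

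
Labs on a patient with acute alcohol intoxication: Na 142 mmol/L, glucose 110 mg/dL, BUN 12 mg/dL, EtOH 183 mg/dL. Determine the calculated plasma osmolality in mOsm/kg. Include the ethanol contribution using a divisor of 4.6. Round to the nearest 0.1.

Calculated osmolality = 2·Na + glucose/18 + BUN/2.8 + ethanol/4.6
= 2·142 + 110/18 + 12/2.8 + 183/4.6
= 284 + 6.11 + 4.29 + 39.78
= 334.18 mOsm/kg

334.2 mOsm/kg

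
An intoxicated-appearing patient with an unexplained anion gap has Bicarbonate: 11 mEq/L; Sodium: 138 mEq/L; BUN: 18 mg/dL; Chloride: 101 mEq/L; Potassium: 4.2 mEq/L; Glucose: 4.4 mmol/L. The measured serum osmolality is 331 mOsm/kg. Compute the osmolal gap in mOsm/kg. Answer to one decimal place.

44.2 mOsm/kg

Calculated osmolality = 2·Na + glucose + BUN/2.8
= 2·138 + 4.4 + 18/2.8
= 276 + 4.40 + 6.43
= 286.83 mOsm/kg ≈ 286.8 mOsm/kg
Osmolar gap = measured − calculated = 331 − 286.8 = 44.2 mOsm/kg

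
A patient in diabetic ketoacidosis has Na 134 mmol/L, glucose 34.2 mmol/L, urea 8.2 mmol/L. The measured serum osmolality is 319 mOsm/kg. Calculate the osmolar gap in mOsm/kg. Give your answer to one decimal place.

8.6 mOsm/kg

Calculated osmolality = 2·Na + glucose + urea
= 2·134 + 34.2 + 8.2
= 268 + 34.20 + 8.20
= 310.4 mOsm/kg ≈ 310.4 mOsm/kg
Osmolar gap = measured − calculated = 319 − 310.4 = 8.6 mOsm/kg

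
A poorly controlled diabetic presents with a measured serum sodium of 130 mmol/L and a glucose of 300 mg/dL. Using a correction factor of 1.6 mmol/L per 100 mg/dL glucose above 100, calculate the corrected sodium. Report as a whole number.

Corrected Na = measured Na + 1.6 · (glucose − 100)/100
= 130 + 1.6 · (300 − 100)/100
= 130 + 3.2
= 133.2 mmol/L

133 mmol/L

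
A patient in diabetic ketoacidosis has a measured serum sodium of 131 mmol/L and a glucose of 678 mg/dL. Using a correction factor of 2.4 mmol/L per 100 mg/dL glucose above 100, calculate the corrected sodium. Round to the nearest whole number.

145 mmol/L

Corrected Na = measured Na + 2.4 · (glucose − 100)/100
= 131 + 2.4 · (678 − 100)/100
= 131 + 13.9
= 144.9 mmol/L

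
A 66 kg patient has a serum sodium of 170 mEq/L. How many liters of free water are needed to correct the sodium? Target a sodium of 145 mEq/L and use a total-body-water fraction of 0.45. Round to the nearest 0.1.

TBW = 0.45 · 66 = 29.7 L
Free water deficit = TBW · (Na/145 − 1)
= 29.7 · (170/145 − 1)
= 29.7 · 0.1724
= 5.12 L

5.1 L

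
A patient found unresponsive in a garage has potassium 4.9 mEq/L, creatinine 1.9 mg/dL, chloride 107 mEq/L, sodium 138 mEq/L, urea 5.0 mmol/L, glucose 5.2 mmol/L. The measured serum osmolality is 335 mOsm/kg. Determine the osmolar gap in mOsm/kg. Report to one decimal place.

48.8 mOsm/kg

Calculated osmolality = 2·Na + glucose + urea
= 2·138 + 5.2 + 5
= 276 + 5.20 + 5
= 286.2 mOsm/kg ≈ 286.2 mOsm/kg
Osmolar gap = measured − calculated = 335 − 286.2 = 48.8 mOsm/kg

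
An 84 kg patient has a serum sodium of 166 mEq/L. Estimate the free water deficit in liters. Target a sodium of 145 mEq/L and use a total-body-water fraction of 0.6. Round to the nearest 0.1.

7.3 L

TBW = 0.6 · 84 = 50.4 L
Free water deficit = TBW · (Na/145 − 1)
= 50.4 · (166/145 − 1)
= 50.4 · 0.1448
= 7.3 L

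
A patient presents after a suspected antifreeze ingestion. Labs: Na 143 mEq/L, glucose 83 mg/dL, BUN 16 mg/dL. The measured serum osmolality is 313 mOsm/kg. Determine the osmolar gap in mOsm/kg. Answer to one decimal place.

Calculated osmolality = 2·Na + glucose/18 + BUN/2.8
= 2·143 + 83/18 + 16/2.8
= 286 + 4.61 + 5.71
= 296.32 mOsm/kg ≈ 296.3 mOsm/kg
Osmolar gap = measured − calculated = 313 − 296.3 = 16.7 mOsm/kg

16.7 mOsm/kg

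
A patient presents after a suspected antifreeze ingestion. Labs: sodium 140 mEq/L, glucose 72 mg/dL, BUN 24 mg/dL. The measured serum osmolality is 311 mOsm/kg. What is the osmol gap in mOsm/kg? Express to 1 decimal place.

18.4 mOsm/kg

Calculated osmolality = 2·Na + glucose/18 + BUN/2.8
= 2·140 + 72/18 + 24/2.8
= 280 + 4 + 8.57
= 292.57 mOsm/kg ≈ 292.6 mOsm/kg
Osmolar gap = measured − calculated = 311 − 292.6 = 18.4 mOsm/kg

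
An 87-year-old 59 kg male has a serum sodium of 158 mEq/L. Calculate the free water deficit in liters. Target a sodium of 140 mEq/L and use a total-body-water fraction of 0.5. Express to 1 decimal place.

3.8 L

TBW = 0.5 · 59 = 29.5 L
Free water deficit = TBW · (Na/140 − 1)
= 29.5 · (158/140 − 1)
= 29.5 · 0.1286
= 3.79 L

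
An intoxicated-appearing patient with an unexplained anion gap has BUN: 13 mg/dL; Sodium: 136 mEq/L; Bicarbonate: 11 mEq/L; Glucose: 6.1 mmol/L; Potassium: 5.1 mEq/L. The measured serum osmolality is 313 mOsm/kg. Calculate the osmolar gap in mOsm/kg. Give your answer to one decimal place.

30.3 mOsm/kg

Calculated osmolality = 2·Na + glucose + BUN/2.8
= 2·136 + 6.1 + 13/2.8
= 272 + 6.10 + 4.64
= 282.74 mOsm/kg ≈ 282.7 mOsm/kg
Osmolar gap = measured − calculated = 313 − 282.7 = 30.3 mOsm/kg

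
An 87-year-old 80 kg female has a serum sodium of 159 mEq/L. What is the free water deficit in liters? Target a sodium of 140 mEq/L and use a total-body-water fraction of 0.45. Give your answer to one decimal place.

4.9 L

TBW = 0.45 · 80 = 36 L
Free water deficit = TBW · (Na/140 − 1)
= 36 · (159/140 − 1)
= 36 · 0.1357
= 4.89 L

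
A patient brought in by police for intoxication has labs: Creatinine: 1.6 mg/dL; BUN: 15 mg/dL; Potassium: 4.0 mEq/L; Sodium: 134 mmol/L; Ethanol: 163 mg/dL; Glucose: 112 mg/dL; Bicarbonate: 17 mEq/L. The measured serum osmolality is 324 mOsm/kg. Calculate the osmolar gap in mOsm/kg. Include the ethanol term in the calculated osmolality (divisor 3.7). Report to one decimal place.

Calculated osmolality = 2·Na + glucose/18 + BUN/2.8 + ethanol/3.7
= 2·134 + 112/18 + 15/2.8 + 163/3.7
= 268 + 6.22 + 5.36 + 44.05
= 323.63 mOsm/kg ≈ 323.6 mOsm/kg
Osmolar gap = measured − calculated = 324 − 323.6 = 0.4 mOsm/kg

0.4 mOsm/kg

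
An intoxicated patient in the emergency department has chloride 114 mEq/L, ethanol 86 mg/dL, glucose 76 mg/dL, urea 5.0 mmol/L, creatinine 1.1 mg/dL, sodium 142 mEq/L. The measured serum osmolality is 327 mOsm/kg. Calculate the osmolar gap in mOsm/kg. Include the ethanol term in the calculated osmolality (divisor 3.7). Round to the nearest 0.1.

10.5 mOsm/kg

Calculated osmolality = 2·Na + glucose/18 + urea + ethanol/3.7
= 2·142 + 76/18 + 5 + 86/3.7
= 284 + 4.22 + 5 + 23.24
= 316.46 mOsm/kg ≈ 316.5 mOsm/kg
Osmolar gap = measured − calculated = 327 − 316.5 = 10.5 mOsm/kg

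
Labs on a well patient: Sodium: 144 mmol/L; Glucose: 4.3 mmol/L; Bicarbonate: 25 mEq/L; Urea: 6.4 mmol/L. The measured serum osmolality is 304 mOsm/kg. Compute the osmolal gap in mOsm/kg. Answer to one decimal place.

Calculated osmolality = 2·Na + glucose + urea
= 2·144 + 4.3 + 6.4
= 288 + 4.30 + 6.40
= 298.7 mOsm/kg ≈ 298.7 mOsm/kg
Osmolar gap = measured − calculated = 304 − 298.7 = 5.3 mOsm/kg

5.3 mOsm/kg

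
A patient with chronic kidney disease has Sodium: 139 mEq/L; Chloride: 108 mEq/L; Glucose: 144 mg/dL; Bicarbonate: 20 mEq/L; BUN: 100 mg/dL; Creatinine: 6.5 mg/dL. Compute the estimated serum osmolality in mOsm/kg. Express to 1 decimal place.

Calculated osmolality = 2·Na + glucose/18 + BUN/2.8
= 2·139 + 144/18 + 100/2.8
= 278 + 8 + 35.71
= 321.71 mOsm/kg

321.7 mOsm/kg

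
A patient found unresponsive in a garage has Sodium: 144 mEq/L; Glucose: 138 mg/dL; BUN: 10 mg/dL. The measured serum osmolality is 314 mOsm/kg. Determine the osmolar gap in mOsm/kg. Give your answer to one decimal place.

14.8 mOsm/kg

Calculated osmolality = 2·Na + glucose/18 + BUN/2.8
= 2·144 + 138/18 + 10/2.8
= 288 + 7.67 + 3.57
= 299.24 mOsm/kg ≈ 299.2 mOsm/kg
Osmolar gap = measured − calculated = 314 − 299.2 = 14.8 mOsm/kg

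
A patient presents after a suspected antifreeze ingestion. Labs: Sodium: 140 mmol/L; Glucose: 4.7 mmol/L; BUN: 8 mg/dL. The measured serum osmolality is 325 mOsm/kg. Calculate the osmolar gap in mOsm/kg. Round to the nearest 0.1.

37.4 mOsm/kg

Calculated osmolality = 2·Na + glucose + BUN/2.8
= 2·140 + 4.7 + 8/2.8
= 280 + 4.70 + 2.86
= 287.56 mOsm/kg ≈ 287.6 mOsm/kg
Osmolar gap = measured − calculated = 325 − 287.6 = 37.4 mOsm/kg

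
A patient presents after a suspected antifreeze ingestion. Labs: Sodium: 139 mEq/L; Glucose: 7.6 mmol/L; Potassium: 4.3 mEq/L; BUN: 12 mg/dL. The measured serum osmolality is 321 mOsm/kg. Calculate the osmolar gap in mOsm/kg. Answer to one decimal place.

Calculated osmolality = 2·Na + glucose + BUN/2.8
= 2·139 + 7.6 + 12/2.8
= 278 + 7.60 + 4.29
= 289.89 mOsm/kg ≈ 289.9 mOsm/kg
Osmolar gap = measured − calculated = 321 − 289.9 = 31.1 mOsm/kg

31.1 mOsm/kg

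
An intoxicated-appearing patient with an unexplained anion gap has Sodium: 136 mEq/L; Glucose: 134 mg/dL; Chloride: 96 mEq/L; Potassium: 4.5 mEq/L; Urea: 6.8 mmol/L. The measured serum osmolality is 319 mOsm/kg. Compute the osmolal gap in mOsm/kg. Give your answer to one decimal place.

32.8 mOsm/kg

Calculated osmolality = 2·Na + glucose/18 + urea
= 2·136 + 134/18 + 6.8
= 272 + 7.44 + 6.80
= 286.24 mOsm/kg ≈ 286.2 mOsm/kg
Osmolar gap = measured − calculated = 319 − 286.2 = 32.8 mOsm/kg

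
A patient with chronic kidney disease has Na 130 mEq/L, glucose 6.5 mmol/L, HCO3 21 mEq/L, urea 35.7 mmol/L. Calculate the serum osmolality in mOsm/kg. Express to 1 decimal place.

302.2 mOsm/kg

Calculated osmolality = 2·Na + glucose + urea
= 2·130 + 6.5 + 35.7
= 260 + 6.50 + 35.70
= 302.2 mOsm/kg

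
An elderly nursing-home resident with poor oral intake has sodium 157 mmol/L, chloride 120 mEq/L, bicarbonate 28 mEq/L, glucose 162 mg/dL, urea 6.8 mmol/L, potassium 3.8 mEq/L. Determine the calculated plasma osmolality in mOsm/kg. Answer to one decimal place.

Calculated osmolality = 2·Na + glucose/18 + urea
= 2·157 + 162/18 + 6.8
= 314 + 9 + 6.80
= 329.8 mOsm/kg

329.8 mOsm/kg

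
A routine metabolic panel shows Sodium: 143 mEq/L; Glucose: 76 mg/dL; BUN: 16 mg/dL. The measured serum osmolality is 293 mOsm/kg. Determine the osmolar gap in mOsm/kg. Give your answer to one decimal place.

Calculated osmolality = 2·Na + glucose/18 + BUN/2.8
= 2·143 + 76/18 + 16/2.8
= 286 + 4.22 + 5.71
= 295.93 mOsm/kg ≈ 295.9 mOsm/kg
Osmolar gap = measured − calculated = 293 − 295.9 = -2.9 mOsm/kg

-2.9 mOsm/kg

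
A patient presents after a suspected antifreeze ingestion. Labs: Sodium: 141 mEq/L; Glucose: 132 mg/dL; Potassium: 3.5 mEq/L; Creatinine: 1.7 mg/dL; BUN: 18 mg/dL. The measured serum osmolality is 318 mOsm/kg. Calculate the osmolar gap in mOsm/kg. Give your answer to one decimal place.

22.2 mOsm/kg

Calculated osmolality = 2·Na + glucose/18 + BUN/2.8
= 2·141 + 132/18 + 18/2.8
= 282 + 7.33 + 6.43
= 295.76 mOsm/kg ≈ 295.8 mOsm/kg
Osmolar gap = measured − calculated = 318 − 295.8 = 22.2 mOsm/kg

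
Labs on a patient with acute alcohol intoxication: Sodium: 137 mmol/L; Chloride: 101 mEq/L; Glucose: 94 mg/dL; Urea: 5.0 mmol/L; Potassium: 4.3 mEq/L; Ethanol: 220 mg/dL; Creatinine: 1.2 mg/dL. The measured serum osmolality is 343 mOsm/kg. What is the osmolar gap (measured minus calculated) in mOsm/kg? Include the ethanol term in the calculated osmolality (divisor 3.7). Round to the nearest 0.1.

-0.7 mOsm/kg

Calculated osmolality = 2·Na + glucose/18 + urea + ethanol/3.7
= 2·137 + 94/18 + 5 + 220/3.7
= 274 + 5.22 + 5 + 59.46
= 343.68 mOsm/kg ≈ 343.7 mOsm/kg
Osmolar gap = measured − calculated = 343 − 343.7 = -0.7 mOsm/kg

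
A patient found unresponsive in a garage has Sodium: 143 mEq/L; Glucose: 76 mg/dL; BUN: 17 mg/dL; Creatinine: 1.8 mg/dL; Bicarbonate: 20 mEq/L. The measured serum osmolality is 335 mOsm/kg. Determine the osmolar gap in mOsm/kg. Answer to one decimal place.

38.7 mOsm/kg

Calculated osmolality = 2·Na + glucose/18 + BUN/2.8
= 2·143 + 76/18 + 17/2.8
= 286 + 4.22 + 6.07
= 296.29 mOsm/kg ≈ 296.3 mOsm/kg
Osmolar gap = measured − calculated = 335 − 296.3 = 38.7 mOsm/kg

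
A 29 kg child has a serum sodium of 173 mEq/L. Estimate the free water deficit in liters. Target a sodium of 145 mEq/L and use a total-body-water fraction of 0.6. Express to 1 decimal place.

TBW = 0.6 · 29 = 17.4 L
Free water deficit = TBW · (Na/145 − 1)
= 17.4 · (173/145 − 1)
= 17.4 · 0.1931
= 3.36 L

3.4 L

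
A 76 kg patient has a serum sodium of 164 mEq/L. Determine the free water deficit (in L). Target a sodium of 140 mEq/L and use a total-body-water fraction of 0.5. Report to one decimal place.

6.5 L

TBW = 0.5 · 76 = 38 L
Free water deficit = TBW · (Na/140 − 1)
= 38 · (164/140 − 1)
= 38 · 0.1714
= 6.51 L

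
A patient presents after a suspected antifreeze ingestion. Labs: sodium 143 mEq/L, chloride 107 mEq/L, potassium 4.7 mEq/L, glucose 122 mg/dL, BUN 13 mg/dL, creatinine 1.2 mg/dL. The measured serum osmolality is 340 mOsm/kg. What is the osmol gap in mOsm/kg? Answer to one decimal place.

42.6 mOsm/kg

Calculated osmolality = 2·Na + glucose/18 + BUN/2.8
= 2·143 + 122/18 + 13/2.8
= 286 + 6.78 + 4.64
= 297.42 mOsm/kg ≈ 297.4 mOsm/kg
Osmolar gap = measured − calculated = 340 − 297.4 = 42.6 mOsm/kg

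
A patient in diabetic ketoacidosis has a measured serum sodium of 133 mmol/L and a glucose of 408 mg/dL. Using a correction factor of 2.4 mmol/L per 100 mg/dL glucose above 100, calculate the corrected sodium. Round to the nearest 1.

Corrected Na = measured Na + 2.4 · (glucose − 100)/100
= 133 + 2.4 · (408 − 100)/100
= 133 + 7.4
= 140.4 mmol/L

140 mmol/L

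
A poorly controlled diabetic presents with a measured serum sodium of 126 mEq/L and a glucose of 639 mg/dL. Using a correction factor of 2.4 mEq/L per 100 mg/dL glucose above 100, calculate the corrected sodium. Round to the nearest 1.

Corrected Na = measured Na + 2.4 · (glucose − 100)/100
= 126 + 2.4 · (639 − 100)/100
= 126 + 12.9
= 138.9 mEq/L

139 mEq/L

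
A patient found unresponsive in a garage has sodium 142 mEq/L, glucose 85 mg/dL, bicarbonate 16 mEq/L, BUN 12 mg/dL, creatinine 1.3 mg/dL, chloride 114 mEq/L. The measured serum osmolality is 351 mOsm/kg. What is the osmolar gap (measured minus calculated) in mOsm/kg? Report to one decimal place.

Calculated osmolality = 2·Na + glucose/18 + BUN/2.8
= 2·142 + 85/18 + 12/2.8
= 284 + 4.72 + 4.29
= 293.01 mOsm/kg ≈ 293.0 mOsm/kg
Osmolar gap = measured − calculated = 351 − 293.0 = 58.0 mOsm/kg

58.0 mOsm/kg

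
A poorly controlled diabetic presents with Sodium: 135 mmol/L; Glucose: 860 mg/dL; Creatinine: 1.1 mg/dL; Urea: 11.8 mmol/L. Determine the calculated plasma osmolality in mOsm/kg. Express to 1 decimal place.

Calculated osmolality = 2·Na + glucose/18 + urea
= 2·135 + 860/18 + 11.8
= 270 + 47.78 + 11.80
= 329.58 mOsm/kg

329.6 mOsm/kg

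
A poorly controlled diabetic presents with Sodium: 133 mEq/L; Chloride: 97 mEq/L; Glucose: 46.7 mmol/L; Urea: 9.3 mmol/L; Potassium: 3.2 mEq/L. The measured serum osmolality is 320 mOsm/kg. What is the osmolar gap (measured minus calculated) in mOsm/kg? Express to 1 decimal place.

-2.0 mOsm/kg

Calculated osmolality = 2·Na + glucose + urea
= 2·133 + 46.7 + 9.3
= 266 + 46.70 + 9.30
= 322 mOsm/kg ≈ 322.0 mOsm/kg
Osmolar gap = measured − calculated = 320 − 322.0 = -2.0 mOsm/kg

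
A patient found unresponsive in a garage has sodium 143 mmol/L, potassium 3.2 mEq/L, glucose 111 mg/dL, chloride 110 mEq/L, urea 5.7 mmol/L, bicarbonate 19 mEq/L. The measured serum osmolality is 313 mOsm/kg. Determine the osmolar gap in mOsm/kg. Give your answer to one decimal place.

15.1 mOsm/kg

Calculated osmolality = 2·Na + glucose/18 + urea
= 2·143 + 111/18 + 5.7
= 286 + 6.17 + 5.70
= 297.87 mOsm/kg ≈ 297.9 mOsm/kg
Osmolar gap = measured − calculated = 313 − 297.9 = 15.1 mOsm/kg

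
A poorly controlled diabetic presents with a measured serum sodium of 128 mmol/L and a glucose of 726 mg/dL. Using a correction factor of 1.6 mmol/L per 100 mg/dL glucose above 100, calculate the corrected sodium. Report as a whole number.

Corrected Na = measured Na + 1.6 · (glucose − 100)/100
= 128 + 1.6 · (726 − 100)/100
= 128 + 10
= 138 mmol/L

138 mmol/L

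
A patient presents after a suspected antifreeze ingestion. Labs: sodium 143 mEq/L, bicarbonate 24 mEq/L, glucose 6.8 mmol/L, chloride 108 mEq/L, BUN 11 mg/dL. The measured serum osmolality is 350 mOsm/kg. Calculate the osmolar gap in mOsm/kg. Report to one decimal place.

53.3 mOsm/kg

Calculated osmolality = 2·Na + glucose + BUN/2.8
= 2·143 + 6.8 + 11/2.8
= 286 + 6.80 + 3.93
= 296.73 mOsm/kg ≈ 296.7 mOsm/kg
Osmolar gap = measured − calculated = 350 − 296.7 = 53.3 mOsm/kg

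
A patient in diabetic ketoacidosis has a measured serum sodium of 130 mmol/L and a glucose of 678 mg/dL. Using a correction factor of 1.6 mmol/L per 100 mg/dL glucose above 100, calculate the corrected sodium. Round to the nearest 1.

139 mmol/L

Corrected Na = measured Na + 1.6 · (glucose − 100)/100
= 130 + 1.6 · (678 − 100)/100
= 130 + 9.2
= 139.2 mmol/L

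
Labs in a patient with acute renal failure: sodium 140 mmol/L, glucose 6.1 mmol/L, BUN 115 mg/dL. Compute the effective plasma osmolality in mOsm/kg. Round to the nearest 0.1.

Effective osmolality excludes urea (freely permeant across cell membranes):
2·Na + glucose
= 2·140 + 6.1
= 280 + 6.1
= 286.1 mOsm/kg

286.1 mOsm/kg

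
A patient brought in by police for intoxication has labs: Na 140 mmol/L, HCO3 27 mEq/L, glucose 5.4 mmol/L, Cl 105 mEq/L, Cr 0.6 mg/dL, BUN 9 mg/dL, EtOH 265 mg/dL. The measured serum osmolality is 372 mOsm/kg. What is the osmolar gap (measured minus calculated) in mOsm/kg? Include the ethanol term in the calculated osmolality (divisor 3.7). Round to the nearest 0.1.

Calculated osmolality = 2·Na + glucose + BUN/2.8 + ethanol/3.7
= 2·140 + 5.4 + 9/2.8 + 265/3.7
= 280 + 5.40 + 3.21 + 71.62
= 360.23 mOsm/kg ≈ 360.2 mOsm/kg
Osmolar gap = measured − calculated = 372 − 360.2 = 11.8 mOsm/kg

11.8 mOsm/kg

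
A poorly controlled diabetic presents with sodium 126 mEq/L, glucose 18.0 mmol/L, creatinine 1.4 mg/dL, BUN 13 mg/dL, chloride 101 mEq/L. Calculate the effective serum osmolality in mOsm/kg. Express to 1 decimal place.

Effective osmolality excludes urea (freely permeant across cell membranes):
2·Na + glucose
= 2·126 + 18
= 252 + 18
= 270 mOsm/kg

270.0 mOsm/kg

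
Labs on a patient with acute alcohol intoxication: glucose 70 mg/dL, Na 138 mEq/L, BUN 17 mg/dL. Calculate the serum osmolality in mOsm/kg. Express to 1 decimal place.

Calculated osmolality = 2·Na + glucose/18 + BUN/2.8
= 2·138 + 70/18 + 17/2.8
= 276 + 3.89 + 6.07
= 285.96 mOsm/kg

286.0 mOsm/kg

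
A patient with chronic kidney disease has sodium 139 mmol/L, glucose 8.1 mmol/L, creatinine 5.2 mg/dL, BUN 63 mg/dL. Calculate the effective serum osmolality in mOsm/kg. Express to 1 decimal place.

Effective osmolality excludes urea (freely permeant across cell membranes):
2·Na + glucose
= 2·139 + 8.1
= 278 + 8.1
= 286.1 mOsm/kg

286.1 mOsm/kg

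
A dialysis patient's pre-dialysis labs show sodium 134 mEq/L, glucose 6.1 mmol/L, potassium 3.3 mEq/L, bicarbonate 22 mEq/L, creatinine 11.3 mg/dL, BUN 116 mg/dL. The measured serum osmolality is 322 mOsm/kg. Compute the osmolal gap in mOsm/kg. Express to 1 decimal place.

Calculated osmolality = 2·Na + glucose + BUN/2.8
= 2·134 + 6.1 + 116/2.8
= 268 + 6.10 + 41.43
= 315.53 mOsm/kg ≈ 315.5 mOsm/kg
Osmolar gap = measured − calculated = 322 − 315.5 = 6.5 mOsm/kg

6.5 mOsm/kg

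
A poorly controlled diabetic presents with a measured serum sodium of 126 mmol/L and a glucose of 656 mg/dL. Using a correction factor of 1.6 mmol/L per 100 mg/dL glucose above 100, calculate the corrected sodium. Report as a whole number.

Corrected Na = measured Na + 1.6 · (glucose − 100)/100
= 126 + 1.6 · (656 − 100)/100
= 126 + 8.9
= 134.9 mmol/L

135 mmol/L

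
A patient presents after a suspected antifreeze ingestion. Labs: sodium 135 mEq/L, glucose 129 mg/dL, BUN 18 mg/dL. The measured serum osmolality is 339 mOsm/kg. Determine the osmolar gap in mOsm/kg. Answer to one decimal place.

55.4 mOsm/kg

Calculated osmolality = 2·Na + glucose/18 + BUN/2.8
= 2·135 + 129/18 + 18/2.8
= 270 + 7.17 + 6.43
= 283.6 mOsm/kg ≈ 283.6 mOsm/kg
Osmolar gap = measured − calculated = 339 − 283.6 = 55.4 mOsm/kg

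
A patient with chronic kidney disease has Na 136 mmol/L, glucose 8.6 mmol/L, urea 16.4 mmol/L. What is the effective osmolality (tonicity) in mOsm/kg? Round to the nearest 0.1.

280.6 mOsm/kg

Effective osmolality excludes urea (freely permeant across cell membranes):
2·Na + glucose
= 2·136 + 8.6
= 272 + 8.6
= 280.6 mOsm/kg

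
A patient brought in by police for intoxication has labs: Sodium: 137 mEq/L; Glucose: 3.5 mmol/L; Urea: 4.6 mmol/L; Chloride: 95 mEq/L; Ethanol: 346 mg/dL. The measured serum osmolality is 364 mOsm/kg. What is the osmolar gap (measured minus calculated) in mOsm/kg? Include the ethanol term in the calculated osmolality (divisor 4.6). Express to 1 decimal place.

6.7 mOsm/kg

Calculated osmolality = 2·Na + glucose + urea + ethanol/4.6
= 2·137 + 3.5 + 4.6 + 346/4.6
= 274 + 3.50 + 4.60 + 75.22
= 357.32 mOsm/kg ≈ 357.3 mOsm/kg
Osmolar gap = measured − calculated = 364 − 357.3 = 6.7 mOsm/kg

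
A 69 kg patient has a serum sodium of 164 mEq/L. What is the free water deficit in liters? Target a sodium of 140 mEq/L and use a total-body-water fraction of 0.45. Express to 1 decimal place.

5.3 L

TBW = 0.45 · 69 = 31.05 L
Free water deficit = TBW · (Na/140 − 1)
= 31.05 · (164/140 − 1)
= 31.05 · 0.1714
= 5.32 L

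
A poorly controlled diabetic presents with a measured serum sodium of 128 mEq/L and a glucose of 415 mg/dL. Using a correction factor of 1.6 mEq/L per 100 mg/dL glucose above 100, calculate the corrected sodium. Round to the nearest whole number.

Corrected Na = measured Na + 1.6 · (glucose − 100)/100
= 128 + 1.6 · (415 − 100)/100
= 128 + 5
= 133 mEq/L

133 mEq/L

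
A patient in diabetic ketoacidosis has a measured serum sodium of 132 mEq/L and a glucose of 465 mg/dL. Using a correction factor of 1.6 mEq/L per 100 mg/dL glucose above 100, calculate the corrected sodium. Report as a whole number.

138 mEq/L

Corrected Na = measured Na + 1.6 · (glucose − 100)/100
= 132 + 1.6 · (465 − 100)/100
= 132 + 5.8
= 137.8 mEq/L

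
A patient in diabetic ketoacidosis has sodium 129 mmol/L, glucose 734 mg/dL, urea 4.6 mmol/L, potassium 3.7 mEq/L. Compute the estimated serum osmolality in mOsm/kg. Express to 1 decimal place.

Calculated osmolality = 2·Na + glucose/18 + urea
= 2·129 + 734/18 + 4.6
= 258 + 40.78 + 4.60
= 303.38 mOsm/kg

303.4 mOsm/kg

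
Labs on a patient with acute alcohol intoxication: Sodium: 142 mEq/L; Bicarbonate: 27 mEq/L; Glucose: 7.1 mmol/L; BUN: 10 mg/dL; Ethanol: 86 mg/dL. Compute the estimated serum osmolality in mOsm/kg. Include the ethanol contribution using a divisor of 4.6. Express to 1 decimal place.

313.4 mOsm/kg

Calculated osmolality = 2·Na + glucose + BUN/2.8 + ethanol/4.6
= 2·142 + 7.1 + 10/2.8 + 86/4.6
= 284 + 7.10 + 3.57 + 18.70
= 313.37 mOsm/kg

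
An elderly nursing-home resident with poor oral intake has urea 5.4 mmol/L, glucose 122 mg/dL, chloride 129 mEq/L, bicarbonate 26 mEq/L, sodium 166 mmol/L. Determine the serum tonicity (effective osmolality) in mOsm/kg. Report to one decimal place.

Effective osmolality excludes urea (freely permeant across cell membranes):
2·Na + glucose/18
= 2·166 + 122/18
= 332 + 6.78
= 338.78 mOsm/kg

338.8 mOsm/kg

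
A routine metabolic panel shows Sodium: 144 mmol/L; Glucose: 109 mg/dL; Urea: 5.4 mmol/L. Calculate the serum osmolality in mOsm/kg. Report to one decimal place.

Calculated osmolality = 2·Na + glucose/18 + urea
= 2·144 + 109/18 + 5.4
= 288 + 6.06 + 5.40
= 299.46 mOsm/kg

299.5 mOsm/kg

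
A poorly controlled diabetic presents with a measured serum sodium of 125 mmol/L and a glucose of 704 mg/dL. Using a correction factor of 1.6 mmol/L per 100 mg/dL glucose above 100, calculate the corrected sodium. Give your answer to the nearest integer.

Corrected Na = measured Na + 1.6 · (glucose − 100)/100
= 125 + 1.6 · (704 − 100)/100
= 125 + 9.7
= 134.7 mmol/L

135 mmol/L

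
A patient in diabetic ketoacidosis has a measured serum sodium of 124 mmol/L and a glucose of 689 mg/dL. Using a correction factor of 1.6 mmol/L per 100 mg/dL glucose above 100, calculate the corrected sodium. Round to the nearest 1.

Corrected Na = measured Na + 1.6 · (glucose − 100)/100
= 124 + 1.6 · (689 − 100)/100
= 124 + 9.4
= 133.4 mmol/L

133 mmol/L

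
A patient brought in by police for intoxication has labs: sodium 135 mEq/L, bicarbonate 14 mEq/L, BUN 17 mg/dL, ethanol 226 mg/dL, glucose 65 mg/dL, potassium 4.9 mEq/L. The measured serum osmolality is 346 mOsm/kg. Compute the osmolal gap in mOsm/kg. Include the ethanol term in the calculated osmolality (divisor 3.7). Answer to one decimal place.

Calculated osmolality = 2·Na + glucose/18 + BUN/2.8 + ethanol/3.7
= 2·135 + 65/18 + 17/2.8 + 226/3.7
= 270 + 3.61 + 6.07 + 61.08
= 340.76 mOsm/kg ≈ 340.8 mOsm/kg
Osmolar gap = measured − calculated = 346 − 340.8 = 5.2 mOsm/kg

5.2 mOsm/kg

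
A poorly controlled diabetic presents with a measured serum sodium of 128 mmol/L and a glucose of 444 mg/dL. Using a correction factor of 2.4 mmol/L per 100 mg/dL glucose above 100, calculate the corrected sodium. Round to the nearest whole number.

Corrected Na = measured Na + 2.4 · (glucose − 100)/100
= 128 + 2.4 · (444 − 100)/100
= 128 + 8.3
= 136.3 mmol/L

136 mmol/L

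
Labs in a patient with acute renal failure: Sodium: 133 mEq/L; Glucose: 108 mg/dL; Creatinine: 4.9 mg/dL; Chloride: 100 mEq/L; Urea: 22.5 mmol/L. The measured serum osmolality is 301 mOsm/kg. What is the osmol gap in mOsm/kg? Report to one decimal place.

Calculated osmolality = 2·Na + glucose/18 + urea
= 2·133 + 108/18 + 22.5
= 266 + 6 + 22.50
= 294.5 mOsm/kg ≈ 294.5 mOsm/kg
Osmolar gap = measured − calculated = 301 − 294.5 = 6.5 mOsm/kg

6.5 mOsm/kg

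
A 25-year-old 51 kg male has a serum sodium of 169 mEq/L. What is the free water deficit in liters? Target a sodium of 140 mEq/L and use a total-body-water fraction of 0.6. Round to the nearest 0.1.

6.3 L

TBW = 0.6 · 51 = 30.6 L
Free water deficit = TBW · (Na/140 − 1)
= 30.6 · (169/140 − 1)
= 30.6 · 0.2071
= 6.34 L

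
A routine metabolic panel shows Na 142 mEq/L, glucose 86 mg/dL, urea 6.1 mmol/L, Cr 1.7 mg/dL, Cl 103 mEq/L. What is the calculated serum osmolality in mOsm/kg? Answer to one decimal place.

294.9 mOsm/kg

Calculated osmolality = 2·Na + glucose/18 + urea
= 2·142 + 86/18 + 6.1
= 284 + 4.78 + 6.10
= 294.88 mOsm/kg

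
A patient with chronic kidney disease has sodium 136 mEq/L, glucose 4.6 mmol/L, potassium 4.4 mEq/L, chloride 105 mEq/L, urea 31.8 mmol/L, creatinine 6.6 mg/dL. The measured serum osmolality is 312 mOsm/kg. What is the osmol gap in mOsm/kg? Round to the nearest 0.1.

3.6 mOsm/kg

Calculated osmolality = 2·Na + glucose + urea
= 2·136 + 4.6 + 31.8
= 272 + 4.60 + 31.80
= 308.4 mOsm/kg ≈ 308.4 mOsm/kg
Osmolar gap = measured − calculated = 312 − 308.4 = 3.6 mOsm/kg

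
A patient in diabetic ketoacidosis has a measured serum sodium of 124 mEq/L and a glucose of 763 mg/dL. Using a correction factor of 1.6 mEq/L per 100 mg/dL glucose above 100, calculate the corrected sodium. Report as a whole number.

135 mEq/L

Corrected Na = measured Na + 1.6 · (glucose − 100)/100
= 124 + 1.6 · (763 − 100)/100
= 124 + 10.6
= 134.6 mEq/L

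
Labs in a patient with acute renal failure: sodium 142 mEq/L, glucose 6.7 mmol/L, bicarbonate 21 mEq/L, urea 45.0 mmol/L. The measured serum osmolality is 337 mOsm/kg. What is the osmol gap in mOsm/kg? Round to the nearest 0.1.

Calculated osmolality = 2·Na + glucose + urea
= 2·142 + 6.7 + 45
= 284 + 6.70 + 45
= 335.7 mOsm/kg ≈ 335.7 mOsm/kg
Osmolar gap = measured − calculated = 337 − 335.7 = 1.3 mOsm/kg

1.3 mOsm/kg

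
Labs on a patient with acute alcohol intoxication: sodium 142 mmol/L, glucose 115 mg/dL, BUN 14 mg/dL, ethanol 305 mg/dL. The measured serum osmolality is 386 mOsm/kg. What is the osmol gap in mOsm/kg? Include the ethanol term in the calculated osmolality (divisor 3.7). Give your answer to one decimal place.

Calculated osmolality = 2·Na + glucose/18 + BUN/2.8 + ethanol/3.7
= 2·142 + 115/18 + 14/2.8 + 305/3.7
= 284 + 6.39 + 5 + 82.43
= 377.82 mOsm/kg ≈ 377.8 mOsm/kg
Osmolar gap = measured − calculated = 386 − 377.8 = 8.2 mOsm/kg

8.2 mOsm/kg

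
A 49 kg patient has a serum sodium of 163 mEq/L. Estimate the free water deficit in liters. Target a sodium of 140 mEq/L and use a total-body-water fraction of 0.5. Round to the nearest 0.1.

4.0 L

TBW = 0.5 · 49 = 24.5 L
Free water deficit = TBW · (Na/140 − 1)
= 24.5 · (163/140 − 1)
= 24.5 · 0.1643
= 4.03 L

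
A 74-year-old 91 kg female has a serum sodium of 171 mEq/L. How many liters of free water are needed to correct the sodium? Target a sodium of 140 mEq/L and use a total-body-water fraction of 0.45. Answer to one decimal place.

TBW = 0.45 · 91 = 40.95 L
Free water deficit = TBW · (Na/140 − 1)
= 40.95 · (171/140 − 1)
= 40.95 · 0.2214
= 9.07 L

9.1 L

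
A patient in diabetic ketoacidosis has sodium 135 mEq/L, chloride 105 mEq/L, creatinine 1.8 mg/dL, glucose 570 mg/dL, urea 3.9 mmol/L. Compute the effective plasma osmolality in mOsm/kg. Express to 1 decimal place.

Effective osmolality excludes urea (freely permeant across cell membranes):
2·Na + glucose/18
= 2·135 + 570/18
= 270 + 31.67
= 301.67 mOsm/kg

301.7 mOsm/kg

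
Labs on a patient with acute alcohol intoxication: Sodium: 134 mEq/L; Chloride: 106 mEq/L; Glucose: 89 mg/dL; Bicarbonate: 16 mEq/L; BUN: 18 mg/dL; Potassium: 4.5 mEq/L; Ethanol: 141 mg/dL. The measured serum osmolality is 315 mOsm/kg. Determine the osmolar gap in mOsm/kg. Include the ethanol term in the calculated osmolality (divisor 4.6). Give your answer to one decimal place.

Calculated osmolality = 2·Na + glucose/18 + BUN/2.8 + ethanol/4.6
= 2·134 + 89/18 + 18/2.8 + 141/4.6
= 268 + 4.94 + 6.43 + 30.65
= 310.02 mOsm/kg ≈ 310.0 mOsm/kg
Osmolar gap = measured − calculated = 315 − 310.0 = 5.0 mOsm/kg

5.0 mOsm/kg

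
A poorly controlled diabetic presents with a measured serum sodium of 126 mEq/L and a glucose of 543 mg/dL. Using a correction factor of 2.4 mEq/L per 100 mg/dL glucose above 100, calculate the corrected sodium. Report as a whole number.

137 mEq/L

Corrected Na = measured Na + 2.4 · (glucose − 100)/100
= 126 + 2.4 · (543 − 100)/100
= 126 + 10.6
= 136.6 mEq/L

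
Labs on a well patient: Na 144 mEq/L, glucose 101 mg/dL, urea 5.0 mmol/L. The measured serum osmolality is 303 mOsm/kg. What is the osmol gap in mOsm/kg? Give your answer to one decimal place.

Calculated osmolality = 2·Na + glucose/18 + urea
= 2·144 + 101/18 + 5
= 288 + 5.61 + 5
= 298.61 mOsm/kg ≈ 298.6 mOsm/kg
Osmolar gap = measured − calculated = 303 − 298.6 = 4.4 mOsm/kg

4.4 mOsm/kg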